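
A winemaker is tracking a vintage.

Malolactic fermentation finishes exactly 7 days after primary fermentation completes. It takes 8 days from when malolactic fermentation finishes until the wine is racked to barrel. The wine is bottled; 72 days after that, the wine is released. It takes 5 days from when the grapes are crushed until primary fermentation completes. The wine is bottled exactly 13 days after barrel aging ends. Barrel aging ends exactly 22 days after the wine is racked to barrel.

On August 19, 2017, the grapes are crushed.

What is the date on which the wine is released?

December 24, 2017

The grapes are crushed: Aug 19, 2017.
Primary fermentation completes: Aug 19, 2017 + 5 days = Aug 24, 2017.
Malolactic fermentation finishes: Aug 24, 2017 + 7 days = Aug 31, 2017.
The wine is racked to barrel: Aug 31, 2017 + 8 days = Sep 8, 2017.
Barrel aging ends: Sep 8, 2017 + 22 days = Sep 30, 2017.
The wine is bottled: Sep 30, 2017 + 13 days = Oct 13, 2017.
The wine is released: Oct 13, 2017 + 72 days = Dec 24, 2017.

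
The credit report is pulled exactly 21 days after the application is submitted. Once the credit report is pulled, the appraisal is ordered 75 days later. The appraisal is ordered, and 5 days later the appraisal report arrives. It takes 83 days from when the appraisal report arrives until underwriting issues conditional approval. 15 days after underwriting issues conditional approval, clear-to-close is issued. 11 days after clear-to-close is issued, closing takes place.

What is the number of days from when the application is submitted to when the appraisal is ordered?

96 days

Causal path: the application is submitted → the credit report is pulled → the appraisal is ordered.
Total delay along the path: 21 + 75 = 96 days.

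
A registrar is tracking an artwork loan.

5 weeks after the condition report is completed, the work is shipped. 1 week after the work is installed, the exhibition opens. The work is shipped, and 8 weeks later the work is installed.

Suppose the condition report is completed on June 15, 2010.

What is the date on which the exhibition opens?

September 21, 2010

The condition report is completed: Jun 15, 2010.
The work is shipped: Jun 15, 2010 + 5 weeks = Jul 20, 2010.
The work is installed: Jul 20, 2010 + 8 weeks = Sep 14, 2010.
The exhibition opens: Sep 14, 2010 + 1 week = Sep 21, 2010.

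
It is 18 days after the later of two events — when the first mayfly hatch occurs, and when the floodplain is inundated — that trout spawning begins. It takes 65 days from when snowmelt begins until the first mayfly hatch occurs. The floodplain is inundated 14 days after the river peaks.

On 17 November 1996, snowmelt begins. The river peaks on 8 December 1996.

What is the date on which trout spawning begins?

8 February 1997

Snowmelt begins: Nov 17, 1996.
The first mayfly hatch occurs: Nov 17, 1996 + 65 days = Jan 21, 1997.
The river peaks: Dec 8, 1996.
The floodplain is inundated: Dec 8, 1996 + 14 days = Dec 22, 1996.
Both prerequisites met — the first mayfly hatch occurs (Jan 21, 1997), the floodplain is inundated (Dec 22, 1996); the later is Jan 21, 1997.
Trout spawning begins: Jan 21, 1997 + 18 days = Feb 8, 1997.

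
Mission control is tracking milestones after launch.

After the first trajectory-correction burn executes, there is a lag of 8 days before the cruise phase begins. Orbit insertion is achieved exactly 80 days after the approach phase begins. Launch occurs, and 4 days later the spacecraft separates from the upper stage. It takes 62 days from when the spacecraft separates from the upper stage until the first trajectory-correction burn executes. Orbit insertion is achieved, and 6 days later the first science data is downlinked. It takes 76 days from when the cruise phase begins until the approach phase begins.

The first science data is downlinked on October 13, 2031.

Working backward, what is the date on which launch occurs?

The first science data is downlinked: Oct 13, 2031.
Orbit insertion is achieved: Oct 13, 2031 − 6 days = Oct 7, 2031.
The approach phase begins: Oct 7, 2031 − 80 days = Jul 19, 2031.
The cruise phase begins: Jul 19, 2031 − 76 days = May 4, 2031.
The first trajectory-correction burn executes: May 4, 2031 − 8 days = Apr 26, 2031.
The spacecraft separates from the upper stage: Apr 26, 2031 − 62 days = Feb 23, 2031.
Launch occurs: Feb 23, 2031 − 4 days = Feb 19, 2031.

February 19, 2031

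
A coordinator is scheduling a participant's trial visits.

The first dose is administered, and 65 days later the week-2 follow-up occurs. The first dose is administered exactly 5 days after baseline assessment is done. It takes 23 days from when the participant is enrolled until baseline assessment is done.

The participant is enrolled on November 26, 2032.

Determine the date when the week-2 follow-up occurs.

The participant is enrolled: Nov 26, 2032.
Baseline assessment is done: Nov 26, 2032 + 23 days = Dec 19, 2032.
The first dose is administered: Dec 19, 2032 + 5 days = Dec 24, 2032.
The week-2 follow-up occurs: Dec 24, 2032 + 65 days = Feb 27, 2033.

February 27, 2033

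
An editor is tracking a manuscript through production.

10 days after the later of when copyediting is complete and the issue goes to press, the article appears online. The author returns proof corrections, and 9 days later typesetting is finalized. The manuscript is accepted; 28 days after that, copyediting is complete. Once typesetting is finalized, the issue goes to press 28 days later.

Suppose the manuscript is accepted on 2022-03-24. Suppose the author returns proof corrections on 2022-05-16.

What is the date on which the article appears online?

2022-07-02

The manuscript is accepted: Mar 24, 2022.
Copyediting is complete: Mar 24, 2022 + 28 days = Apr 21, 2022.
The author returns proof corrections: May 16, 2022.
Typesetting is finalized: May 16, 2022 + 9 days = May 25, 2022.
The issue goes to press: May 25, 2022 + 28 days = Jun 22, 2022.
Both prerequisites met — copyediting is complete (Apr 21, 2022), the issue goes to press (Jun 22, 2022); the later is Jun 22, 2022.
The article appears online: Jun 22, 2022 + 10 days = Jul 2, 2022.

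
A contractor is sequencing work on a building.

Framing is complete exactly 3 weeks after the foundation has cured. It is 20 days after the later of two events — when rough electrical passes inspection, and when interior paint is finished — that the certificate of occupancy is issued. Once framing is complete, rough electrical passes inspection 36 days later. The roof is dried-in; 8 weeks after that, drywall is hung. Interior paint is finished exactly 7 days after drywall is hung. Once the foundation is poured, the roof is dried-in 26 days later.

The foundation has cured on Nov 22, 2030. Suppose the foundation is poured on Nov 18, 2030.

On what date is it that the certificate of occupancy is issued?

The foundation has cured: Nov 22, 2030.
Framing is complete: Nov 22, 2030 + 3 weeks = Dec 13, 2030.
Rough electrical passes inspection: Dec 13, 2030 + 36 days = Jan 18, 2031.
The foundation is poured: Nov 18, 2030.
The roof is dried-in: Nov 18, 2030 + 26 days = Dec 14, 2030.
Drywall is hung: Dec 14, 2030 + 8 weeks = Feb 8, 2031.
Interior paint is finished: Feb 8, 2031 + 7 days = Feb 15, 2031.
Both prerequisites met — rough electrical passes inspection (Jan 18, 2031), interior paint is finished (Feb 15, 2031); the later is Feb 15, 2031.
The certificate of occupancy is issued: Feb 15, 2031 + 20 days = Mar 7, 2031.

Mar 7, 2031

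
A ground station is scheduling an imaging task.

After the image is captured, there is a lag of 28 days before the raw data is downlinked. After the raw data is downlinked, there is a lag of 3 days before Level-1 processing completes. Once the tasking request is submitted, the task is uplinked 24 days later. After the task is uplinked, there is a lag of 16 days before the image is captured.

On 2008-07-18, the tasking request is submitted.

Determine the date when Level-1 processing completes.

2008-09-27

The tasking request is submitted: Jul 18, 2008.
The task is uplinked: Jul 18, 2008 + 24 days = Aug 11, 2008.
The image is captured: Aug 11, 2008 + 16 days = Aug 27, 2008.
The raw data is downlinked: Aug 27, 2008 + 28 days = Sep 24, 2008.
Level-1 processing completes: Sep 24, 2008 + 3 days = Sep 27, 2008.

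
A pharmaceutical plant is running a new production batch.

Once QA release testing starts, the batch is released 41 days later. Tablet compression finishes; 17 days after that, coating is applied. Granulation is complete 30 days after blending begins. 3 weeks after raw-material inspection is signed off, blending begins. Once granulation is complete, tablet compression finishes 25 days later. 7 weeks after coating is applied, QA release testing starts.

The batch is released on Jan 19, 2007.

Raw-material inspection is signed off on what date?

Jul 20, 2006

The batch is released: Jan 19, 2007.
QA release testing starts: Jan 19, 2007 − 41 days = Dec 9, 2006.
Coating is applied: Dec 9, 2006 − 7 weeks = Oct 21, 2006.
Tablet compression finishes: Oct 21, 2006 − 17 days = Oct 4, 2006.
Granulation is complete: Oct 4, 2006 − 25 days = Sep 9, 2006.
Blending begins: Sep 9, 2006 − 30 days = Aug 10, 2006.
Raw-material inspection is signed off: Aug 10, 2006 − 3 weeks = Jul 20, 2006.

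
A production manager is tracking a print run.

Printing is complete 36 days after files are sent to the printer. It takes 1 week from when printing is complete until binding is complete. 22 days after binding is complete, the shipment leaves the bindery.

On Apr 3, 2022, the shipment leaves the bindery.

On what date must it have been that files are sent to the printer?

Jan 28, 2022

The shipment leaves the bindery: Apr 3, 2022.
Binding is complete: Apr 3, 2022 − 22 days = Mar 12, 2022.
Printing is complete: Mar 12, 2022 − 1 week = Mar 5, 2022.
Files are sent to the printer: Mar 5, 2022 − 36 days = Jan 28, 2022.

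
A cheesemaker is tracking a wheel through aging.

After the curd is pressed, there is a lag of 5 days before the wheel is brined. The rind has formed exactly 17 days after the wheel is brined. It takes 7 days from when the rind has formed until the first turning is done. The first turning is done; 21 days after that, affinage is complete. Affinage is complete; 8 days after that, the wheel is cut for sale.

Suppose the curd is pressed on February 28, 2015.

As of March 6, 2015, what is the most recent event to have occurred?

The wheel is brined

The curd is pressed: Feb 28, 2015.
The wheel is brined: Feb 28, 2015 + 5 days = Mar 5, 2015.
The rind has formed: Mar 5, 2015 + 17 days = Mar 22, 2015.
The first turning is done: Mar 22, 2015 + 7 days = Mar 29, 2015.
Affinage is complete: Mar 29, 2015 + 21 days = Apr 19, 2015.
The wheel is cut for sale: Apr 19, 2015 + 8 days = Apr 27, 2015.
Mar 6, 2015 falls between when the wheel is brined (Mar 5, 2015) and when the rind has formed (Mar 22, 2015).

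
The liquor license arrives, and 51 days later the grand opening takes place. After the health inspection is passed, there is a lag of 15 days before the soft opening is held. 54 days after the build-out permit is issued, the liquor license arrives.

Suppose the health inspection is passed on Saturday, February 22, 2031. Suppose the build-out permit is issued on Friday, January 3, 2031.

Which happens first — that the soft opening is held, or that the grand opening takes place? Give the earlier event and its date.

The health inspection is passed: Feb 22, 2031.
The soft opening is held: Feb 22, 2031 + 15 days = Mar 9, 2031.
The build-out permit is issued: Jan 3, 2031.
The liquor license arrives: Jan 3, 2031 + 54 days = Feb 26, 2031.
The grand opening takes place: Feb 26, 2031 + 51 days = Apr 18, 2031.
Comparing: the soft opening is held on Mar 9, 2031 vs the grand opening takes place on Apr 18, 2031. Earlier: the soft opening is held.

The soft opening is held — Sunday, March 9, 2031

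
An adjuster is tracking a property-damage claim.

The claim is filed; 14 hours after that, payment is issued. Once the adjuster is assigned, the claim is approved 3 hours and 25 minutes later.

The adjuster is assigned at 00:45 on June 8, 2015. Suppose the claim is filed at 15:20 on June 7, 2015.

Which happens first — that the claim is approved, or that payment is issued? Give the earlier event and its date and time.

The claim is approved — 04:10 on June 8, 2015

The adjuster is assigned: 00:45 Jun 8, 2015.
The claim is approved: 00:45 Jun 8, 2015 + 3h25m = 04:10 Jun 8, 2015.
The claim is filed: 15:20 Jun 7, 2015.
Payment is issued: 15:20 Jun 7, 2015 + 14h = 05:20 Jun 8, 2015.
Comparing: the claim is approved at 04:10 Jun 8, 2015 vs payment is issued at 05:20 Jun 8, 2015. Earlier: the claim is approved.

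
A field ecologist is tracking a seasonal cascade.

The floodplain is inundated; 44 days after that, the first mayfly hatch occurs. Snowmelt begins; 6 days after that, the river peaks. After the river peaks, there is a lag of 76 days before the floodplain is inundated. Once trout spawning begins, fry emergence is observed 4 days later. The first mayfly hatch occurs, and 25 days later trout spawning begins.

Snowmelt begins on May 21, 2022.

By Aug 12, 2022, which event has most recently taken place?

The floodplain is inundated

Snowmelt begins: May 21, 2022.
The river peaks: May 21, 2022 + 6 days = May 27, 2022.
The floodplain is inundated: May 27, 2022 + 76 days = Aug 11, 2022.
The first mayfly hatch occurs: Aug 11, 2022 + 44 days = Sep 24, 2022.
Trout spawning begins: Sep 24, 2022 + 25 days = Oct 19, 2022.
Fry emergence is observed: Oct 19, 2022 + 4 days = Oct 23, 2022.
Aug 12, 2022 falls between when the floodplain is inundated (Aug 11, 2022) and when the first mayfly hatch occurs (Sep 24, 2022).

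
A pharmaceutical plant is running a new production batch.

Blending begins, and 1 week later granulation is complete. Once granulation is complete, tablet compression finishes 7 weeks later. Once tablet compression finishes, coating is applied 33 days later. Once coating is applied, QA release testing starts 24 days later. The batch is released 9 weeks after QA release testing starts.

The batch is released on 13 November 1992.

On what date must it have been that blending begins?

The batch is released: Nov 13, 1992.
QA release testing starts: Nov 13, 1992 − 9 weeks = Sep 11, 1992.
Coating is applied: Sep 11, 1992 − 24 days = Aug 18, 1992.
Tablet compression finishes: Aug 18, 1992 − 33 days = Jul 16, 1992.
Granulation is complete: Jul 16, 1992 − 7 weeks = May 28, 1992.
Blending begins: May 28, 1992 − 1 week = May 21, 1992.

21 May 1992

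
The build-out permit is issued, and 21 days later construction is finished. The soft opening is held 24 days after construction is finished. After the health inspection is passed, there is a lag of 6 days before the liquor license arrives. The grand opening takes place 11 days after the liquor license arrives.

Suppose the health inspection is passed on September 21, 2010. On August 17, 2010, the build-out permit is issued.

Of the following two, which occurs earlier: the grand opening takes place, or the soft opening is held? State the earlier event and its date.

The soft opening is held — October 1, 2010

The health inspection is passed: Sep 21, 2010.
The liquor license arrives: Sep 21, 2010 + 6 days = Sep 27, 2010.
The grand opening takes place: Sep 27, 2010 + 11 days = Oct 8, 2010.
The build-out permit is issued: Aug 17, 2010.
Construction is finished: Aug 17, 2010 + 21 days = Sep 7, 2010.
The soft opening is held: Sep 7, 2010 + 24 days = Oct 1, 2010.
Comparing: the grand opening takes place on Oct 8, 2010 vs the soft opening is held on Oct 1, 2010. Earlier: the soft opening is held.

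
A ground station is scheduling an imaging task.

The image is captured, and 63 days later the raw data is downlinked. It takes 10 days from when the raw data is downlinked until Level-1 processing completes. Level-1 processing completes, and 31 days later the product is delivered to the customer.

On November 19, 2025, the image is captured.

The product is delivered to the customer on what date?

The image is captured: Nov 19, 2025.
The raw data is downlinked: Nov 19, 2025 + 63 days = Jan 21, 2026.
Level-1 processing completes: Jan 21, 2026 + 10 days = Jan 31, 2026.
The product is delivered to the customer: Jan 31, 2026 + 31 days = Mar 3, 2026.

March 3, 2026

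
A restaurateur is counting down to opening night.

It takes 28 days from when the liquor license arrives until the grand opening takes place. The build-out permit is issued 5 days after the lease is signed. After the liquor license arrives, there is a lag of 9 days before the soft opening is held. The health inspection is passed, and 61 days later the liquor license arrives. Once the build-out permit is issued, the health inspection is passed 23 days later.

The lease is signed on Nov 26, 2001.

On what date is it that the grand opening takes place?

The lease is signed: Nov 26, 2001.
The build-out permit is issued: Nov 26, 2001 + 5 days = Dec 1, 2001.
The health inspection is passed: Dec 1, 2001 + 23 days = Dec 24, 2001.
The liquor license arrives: Dec 24, 2001 + 61 days = Feb 23, 2002.
The grand opening takes place: Feb 23, 2002 + 28 days = Mar 23, 2002.

Mar 23, 2002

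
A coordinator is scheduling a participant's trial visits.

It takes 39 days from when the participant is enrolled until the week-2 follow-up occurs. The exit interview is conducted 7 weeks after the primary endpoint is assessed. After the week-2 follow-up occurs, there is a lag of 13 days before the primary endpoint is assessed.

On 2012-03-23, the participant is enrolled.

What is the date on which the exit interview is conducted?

The participant is enrolled: Mar 23, 2012.
The week-2 follow-up occurs: Mar 23, 2012 + 39 days = May 1, 2012.
The primary endpoint is assessed: May 1, 2012 + 13 days = May 14, 2012.
The exit interview is conducted: May 14, 2012 + 7 weeks = Jul 2, 2012.

2012-07-02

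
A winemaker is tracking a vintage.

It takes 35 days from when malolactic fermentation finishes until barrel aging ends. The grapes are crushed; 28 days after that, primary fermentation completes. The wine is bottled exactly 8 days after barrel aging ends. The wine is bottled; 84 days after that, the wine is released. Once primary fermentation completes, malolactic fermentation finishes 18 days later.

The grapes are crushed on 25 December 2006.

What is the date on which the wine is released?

16 June 2007

The grapes are crushed: Dec 25, 2006.
Primary fermentation completes: Dec 25, 2006 + 28 days = Jan 22, 2007.
Malolactic fermentation finishes: Jan 22, 2007 + 18 days = Feb 9, 2007.
Barrel aging ends: Feb 9, 2007 + 35 days = Mar 16, 2007.
The wine is bottled: Mar 16, 2007 + 8 days = Mar 24, 2007.
The wine is released: Mar 24, 2007 + 84 days = Jun 16, 2007.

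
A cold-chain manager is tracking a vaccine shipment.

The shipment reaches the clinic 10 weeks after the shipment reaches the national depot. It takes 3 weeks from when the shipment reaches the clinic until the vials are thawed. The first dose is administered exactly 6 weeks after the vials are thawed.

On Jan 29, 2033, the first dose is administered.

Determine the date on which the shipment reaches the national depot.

Sep 18, 2032

The first dose is administered: Jan 29, 2033.
The vials are thawed: Jan 29, 2033 − 6 weeks = Dec 18, 2032.
The shipment reaches the clinic: Dec 18, 2032 − 3 weeks = Nov 27, 2032.
The shipment reaches the national depot: Nov 27, 2032 − 10 weeks = Sep 18, 2032.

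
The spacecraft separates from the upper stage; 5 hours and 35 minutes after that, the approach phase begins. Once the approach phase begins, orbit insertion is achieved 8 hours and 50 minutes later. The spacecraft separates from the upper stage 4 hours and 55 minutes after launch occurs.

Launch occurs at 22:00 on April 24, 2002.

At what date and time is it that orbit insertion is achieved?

Launch occurs: 22:00 Apr 24, 2002.
The spacecraft separates from the upper stage: 22:00 Apr 24, 2002 + 4h55m = 02:55 Apr 25, 2002.
The approach phase begins: 02:55 Apr 25, 2002 + 5h35m = 08:30 Apr 25, 2002.
Orbit insertion is achieved: 08:30 Apr 25, 2002 + 8h50m = 17:20 Apr 25, 2002.

17:20 on April 25, 2002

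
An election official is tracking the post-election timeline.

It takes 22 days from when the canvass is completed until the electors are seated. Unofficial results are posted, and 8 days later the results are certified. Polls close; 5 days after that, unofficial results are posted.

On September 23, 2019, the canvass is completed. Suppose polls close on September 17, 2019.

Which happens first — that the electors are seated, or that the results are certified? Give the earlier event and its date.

The canvass is completed: Sep 23, 2019.
The electors are seated: Sep 23, 2019 + 22 days = Oct 15, 2019.
Polls close: Sep 17, 2019.
Unofficial results are posted: Sep 17, 2019 + 5 days = Sep 22, 2019.
The results are certified: Sep 22, 2019 + 8 days = Sep 30, 2019.
Comparing: the electors are seated on Oct 15, 2019 vs the results are certified on Sep 30, 2019. Earlier: the results are certified.

The results are certified — September 30, 2019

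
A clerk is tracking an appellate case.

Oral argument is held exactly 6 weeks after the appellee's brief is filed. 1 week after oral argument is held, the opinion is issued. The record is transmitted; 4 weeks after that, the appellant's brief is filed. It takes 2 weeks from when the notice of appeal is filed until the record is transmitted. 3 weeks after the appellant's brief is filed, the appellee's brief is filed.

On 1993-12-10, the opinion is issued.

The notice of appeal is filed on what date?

1993-08-20

The opinion is issued: Dec 10, 1993.
Oral argument is held: Dec 10, 1993 − 1 week = Dec 3, 1993.
The appellee's brief is filed: Dec 3, 1993 − 6 weeks = Oct 22, 1993.
The appellant's brief is filed: Oct 22, 1993 − 3 weeks = Oct 1, 1993.
The record is transmitted: Oct 1, 1993 − 4 weeks = Sep 3, 1993.
The notice of appeal is filed: Sep 3, 1993 − 2 weeks = Aug 20, 1993.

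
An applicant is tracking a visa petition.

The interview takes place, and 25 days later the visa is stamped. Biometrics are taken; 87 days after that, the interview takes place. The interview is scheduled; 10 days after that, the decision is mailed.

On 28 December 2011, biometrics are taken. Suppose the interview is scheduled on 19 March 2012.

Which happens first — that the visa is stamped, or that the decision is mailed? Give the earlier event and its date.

The decision is mailed — 29 March 2012

Biometrics are taken: Dec 28, 2011.
The interview takes place: Dec 28, 2011 + 87 days = Mar 24, 2012.
The visa is stamped: Mar 24, 2012 + 25 days = Apr 18, 2012.
The interview is scheduled: Mar 19, 2012.
The decision is mailed: Mar 19, 2012 + 10 days = Mar 29, 2012.
Comparing: the visa is stamped on Apr 18, 2012 vs the decision is mailed on Mar 29, 2012. Earlier: the decision is mailed.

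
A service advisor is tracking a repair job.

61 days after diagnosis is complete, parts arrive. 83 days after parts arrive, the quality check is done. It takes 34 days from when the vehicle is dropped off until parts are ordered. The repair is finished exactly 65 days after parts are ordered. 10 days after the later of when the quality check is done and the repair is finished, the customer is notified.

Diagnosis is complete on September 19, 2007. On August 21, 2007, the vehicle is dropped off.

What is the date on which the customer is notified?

Diagnosis is complete: Sep 19, 2007.
Parts arrive: Sep 19, 2007 + 61 days = Nov 19, 2007.
The quality check is done: Nov 19, 2007 + 83 days = Feb 10, 2008.
The vehicle is dropped off: Aug 21, 2007.
Parts are ordered: Aug 21, 2007 + 34 days = Sep 24, 2007.
The repair is finished: Sep 24, 2007 + 65 days = Nov 28, 2007.
Both prerequisites met — the quality check is done (Feb 10, 2008), the repair is finished (Nov 28, 2007); the later is Feb 10, 2008.
The customer is notified: Feb 10, 2008 + 10 days = Feb 20, 2008.

February 20, 2008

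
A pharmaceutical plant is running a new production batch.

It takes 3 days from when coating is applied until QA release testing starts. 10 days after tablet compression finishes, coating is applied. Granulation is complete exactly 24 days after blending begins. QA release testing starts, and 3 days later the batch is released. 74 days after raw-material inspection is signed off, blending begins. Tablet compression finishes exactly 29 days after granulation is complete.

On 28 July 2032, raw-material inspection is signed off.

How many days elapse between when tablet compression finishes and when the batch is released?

16 days

Causal path: tablet compression finishes → coating is applied → QA release testing starts → the batch is released.
Total delay along the path: 10 + 3 + 3 = 16 days.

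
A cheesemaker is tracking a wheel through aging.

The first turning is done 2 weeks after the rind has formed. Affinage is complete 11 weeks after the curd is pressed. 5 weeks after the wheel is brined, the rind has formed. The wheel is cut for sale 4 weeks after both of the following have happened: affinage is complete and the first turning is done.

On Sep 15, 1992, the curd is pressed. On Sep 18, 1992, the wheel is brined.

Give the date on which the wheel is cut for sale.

The curd is pressed: Sep 15, 1992.
Affinage is complete: Sep 15, 1992 + 11 weeks = Dec 1, 1992.
The wheel is brined: Sep 18, 1992.
The rind has formed: Sep 18, 1992 + 5 weeks = Oct 23, 1992.
The first turning is done: Oct 23, 1992 + 2 weeks = Nov 6, 1992.
Both prerequisites met — affinage is complete (Dec 1, 1992), the first turning is done (Nov 6, 1992); the later is Dec 1, 1992.
The wheel is cut for sale: Dec 1, 1992 + 4 weeks = Dec 29, 1992.

Dec 29, 1992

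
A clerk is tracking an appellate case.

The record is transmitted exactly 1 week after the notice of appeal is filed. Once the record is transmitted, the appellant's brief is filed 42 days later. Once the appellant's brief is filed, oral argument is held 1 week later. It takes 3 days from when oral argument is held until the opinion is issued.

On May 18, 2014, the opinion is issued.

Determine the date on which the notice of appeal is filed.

The opinion is issued: May 18, 2014.
Oral argument is held: May 18, 2014 − 3 days = May 15, 2014.
The appellant's brief is filed: May 15, 2014 − 1 week = May 8, 2014.
The record is transmitted: May 8, 2014 − 42 days = Mar 27, 2014.
The notice of appeal is filed: Mar 27, 2014 − 1 week = Mar 20, 2014.

Mar 20, 2014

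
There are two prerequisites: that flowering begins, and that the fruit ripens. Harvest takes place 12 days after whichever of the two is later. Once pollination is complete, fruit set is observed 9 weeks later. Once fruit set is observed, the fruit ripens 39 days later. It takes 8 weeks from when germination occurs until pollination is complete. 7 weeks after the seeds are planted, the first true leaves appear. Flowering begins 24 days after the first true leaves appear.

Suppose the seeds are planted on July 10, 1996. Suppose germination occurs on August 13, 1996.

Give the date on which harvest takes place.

January 30, 1997

The seeds are planted: Jul 10, 1996.
The first true leaves appear: Jul 10, 1996 + 7 weeks = Aug 28, 1996.
Flowering begins: Aug 28, 1996 + 24 days = Sep 21, 1996.
Germination occurs: Aug 13, 1996.
Pollination is complete: Aug 13, 1996 + 8 weeks = Oct 8, 1996.
Fruit set is observed: Oct 8, 1996 + 9 weeks = Dec 10, 1996.
The fruit ripens: Dec 10, 1996 + 39 days = Jan 18, 1997.
Both prerequisites met — flowering begins (Sep 21, 1996), the fruit ripens (Jan 18, 1997); the later is Jan 18, 1997.
Harvest takes place: Jan 18, 1997 + 12 days = Jan 30, 1997.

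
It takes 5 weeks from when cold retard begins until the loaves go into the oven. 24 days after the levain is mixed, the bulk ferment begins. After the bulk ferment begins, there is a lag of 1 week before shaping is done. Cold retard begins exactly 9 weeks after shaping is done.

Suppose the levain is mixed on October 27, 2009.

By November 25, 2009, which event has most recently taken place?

The levain is mixed: Oct 27, 2009.
The bulk ferment begins: Oct 27, 2009 + 24 days = Nov 20, 2009.
Shaping is done: Nov 20, 2009 + 1 week = Nov 27, 2009.
Cold retard begins: Nov 27, 2009 + 9 weeks = Jan 29, 2010.
The loaves go into the oven: Jan 29, 2010 + 5 weeks = Mar 5, 2010.
Nov 25, 2009 falls between when the bulk ferment begins (Nov 20, 2009) and when shaping is done (Nov 27, 2009).

The bulk ferment begins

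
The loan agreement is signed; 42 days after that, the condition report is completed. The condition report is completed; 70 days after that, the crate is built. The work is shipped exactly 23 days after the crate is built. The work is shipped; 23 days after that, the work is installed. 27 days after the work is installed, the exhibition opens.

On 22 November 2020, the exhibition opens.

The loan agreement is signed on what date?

21 May 2020

The exhibition opens: Nov 22, 2020.
The work is installed: Nov 22, 2020 − 27 days = Oct 26, 2020.
The work is shipped: Oct 26, 2020 − 23 days = Oct 3, 2020.
The crate is built: Oct 3, 2020 − 23 days = Sep 10, 2020.
The condition report is completed: Sep 10, 2020 − 70 days = Jul 2, 2020.
The loan agreement is signed: Jul 2, 2020 − 42 days = May 21, 2020.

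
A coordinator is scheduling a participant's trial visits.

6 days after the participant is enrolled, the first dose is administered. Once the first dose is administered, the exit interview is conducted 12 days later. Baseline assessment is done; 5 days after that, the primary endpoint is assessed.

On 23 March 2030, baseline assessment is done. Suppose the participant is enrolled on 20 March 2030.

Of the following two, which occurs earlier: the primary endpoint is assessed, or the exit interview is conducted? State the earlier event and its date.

Baseline assessment is done: Mar 23, 2030.
The primary endpoint is assessed: Mar 23, 2030 + 5 days = Mar 28, 2030.
The participant is enrolled: Mar 20, 2030.
The first dose is administered: Mar 20, 2030 + 6 days = Mar 26, 2030.
The exit interview is conducted: Mar 26, 2030 + 12 days = Apr 7, 2030.
Comparing: the primary endpoint is assessed on Mar 28, 2030 vs the exit interview is conducted on Apr 7, 2030. Earlier: the primary endpoint is assessed.

The primary endpoint is assessed — 28 March 2030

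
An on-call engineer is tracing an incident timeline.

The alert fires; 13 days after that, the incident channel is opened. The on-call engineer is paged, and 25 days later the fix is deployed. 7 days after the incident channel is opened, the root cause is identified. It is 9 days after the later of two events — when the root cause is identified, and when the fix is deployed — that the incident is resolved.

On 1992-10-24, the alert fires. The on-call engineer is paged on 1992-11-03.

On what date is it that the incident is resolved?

The alert fires: Oct 24, 1992.
The incident channel is opened: Oct 24, 1992 + 13 days = Nov 6, 1992.
The root cause is identified: Nov 6, 1992 + 7 days = Nov 13, 1992.
The on-call engineer is paged: Nov 3, 1992.
The fix is deployed: Nov 3, 1992 + 25 days = Nov 28, 1992.
Both prerequisites met — the root cause is identified (Nov 13, 1992), the fix is deployed (Nov 28, 1992); the later is Nov 28, 1992.
The incident is resolved: Nov 28, 1992 + 9 days = Dec 7, 1992.

1992-12-07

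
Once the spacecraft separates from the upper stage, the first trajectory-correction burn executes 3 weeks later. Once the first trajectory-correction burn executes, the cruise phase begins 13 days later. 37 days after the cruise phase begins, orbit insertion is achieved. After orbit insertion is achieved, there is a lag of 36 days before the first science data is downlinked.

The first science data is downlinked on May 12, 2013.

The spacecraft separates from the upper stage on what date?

The first science data is downlinked: May 12, 2013.
Orbit insertion is achieved: May 12, 2013 − 36 days = Apr 6, 2013.
The cruise phase begins: Apr 6, 2013 − 37 days = Feb 28, 2013.
The first trajectory-correction burn executes: Feb 28, 2013 − 13 days = Feb 15, 2013.
The spacecraft separates from the upper stage: Feb 15, 2013 − 3 weeks = Jan 25, 2013.

January 25, 2013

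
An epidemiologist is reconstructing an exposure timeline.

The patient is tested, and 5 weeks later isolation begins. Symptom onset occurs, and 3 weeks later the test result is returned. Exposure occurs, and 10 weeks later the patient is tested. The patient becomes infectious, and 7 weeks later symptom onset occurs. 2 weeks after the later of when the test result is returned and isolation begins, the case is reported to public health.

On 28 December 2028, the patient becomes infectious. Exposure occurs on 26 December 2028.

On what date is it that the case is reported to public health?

The patient becomes infectious: Dec 28, 2028.
Symptom onset occurs: Dec 28, 2028 + 7 weeks = Feb 15, 2029.
The test result is returned: Feb 15, 2029 + 3 weeks = Mar 8, 2029.
Exposure occurs: Dec 26, 2028.
The patient is tested: Dec 26, 2028 + 10 weeks = Mar 6, 2029.
Isolation begins: Mar 6, 2029 + 5 weeks = Apr 10, 2029.
Both prerequisites met — the test result is returned (Mar 8, 2029), isolation begins (Apr 10, 2029); the later is Apr 10, 2029.
The case is reported to public health: Apr 10, 2029 + 2 weeks = Apr 24, 2029.

24 April 2029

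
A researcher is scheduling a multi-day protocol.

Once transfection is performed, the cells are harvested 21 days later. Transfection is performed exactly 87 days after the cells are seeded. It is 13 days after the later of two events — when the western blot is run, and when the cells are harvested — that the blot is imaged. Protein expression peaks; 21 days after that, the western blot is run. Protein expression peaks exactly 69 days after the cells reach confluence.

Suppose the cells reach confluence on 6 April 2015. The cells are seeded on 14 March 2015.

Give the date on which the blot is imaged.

18 July 2015

The cells reach confluence: Apr 6, 2015.
Protein expression peaks: Apr 6, 2015 + 69 days = Jun 14, 2015.
The western blot is run: Jun 14, 2015 + 21 days = Jul 5, 2015.
The cells are seeded: Mar 14, 2015.
Transfection is performed: Mar 14, 2015 + 87 days = Jun 9, 2015.
The cells are harvested: Jun 9, 2015 + 21 days = Jun 30, 2015.
Both prerequisites met — the western blot is run (Jul 5, 2015), the cells are harvested (Jun 30, 2015); the later is Jul 5, 2015.
The blot is imaged: Jul 5, 2015 + 13 days = Jul 18, 2015.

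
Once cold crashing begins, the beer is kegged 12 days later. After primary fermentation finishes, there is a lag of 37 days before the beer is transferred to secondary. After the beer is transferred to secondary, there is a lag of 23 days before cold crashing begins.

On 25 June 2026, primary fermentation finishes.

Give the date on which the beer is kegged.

Primary fermentation finishes: Jun 25, 2026.
The beer is transferred to secondary: Jun 25, 2026 + 37 days = Aug 1, 2026.
Cold crashing begins: Aug 1, 2026 + 23 days = Aug 24, 2026.
The beer is kegged: Aug 24, 2026 + 12 days = Sep 5, 2026.

5 September 2026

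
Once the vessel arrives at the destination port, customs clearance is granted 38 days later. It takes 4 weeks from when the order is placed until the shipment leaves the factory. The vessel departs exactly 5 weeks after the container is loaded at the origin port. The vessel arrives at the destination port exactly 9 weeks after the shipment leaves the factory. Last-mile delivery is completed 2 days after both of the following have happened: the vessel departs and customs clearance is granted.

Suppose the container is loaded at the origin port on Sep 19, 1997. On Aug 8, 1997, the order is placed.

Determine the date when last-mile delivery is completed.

The container is loaded at the origin port: Sep 19, 1997.
The vessel departs: Sep 19, 1997 + 5 weeks = Oct 24, 1997.
The order is placed: Aug 8, 1997.
The shipment leaves the factory: Aug 8, 1997 + 4 weeks = Sep 5, 1997.
The vessel arrives at the destination port: Sep 5, 1997 + 9 weeks = Nov 7, 1997.
Customs clearance is granted: Nov 7, 1997 + 38 days = Dec 15, 1997.
Both prerequisites met — the vessel departs (Oct 24, 1997), customs clearance is granted (Dec 15, 1997); the later is Dec 15, 1997.
Last-mile delivery is completed: Dec 15, 1997 + 2 days = Dec 17, 1997.

Dec 17, 1997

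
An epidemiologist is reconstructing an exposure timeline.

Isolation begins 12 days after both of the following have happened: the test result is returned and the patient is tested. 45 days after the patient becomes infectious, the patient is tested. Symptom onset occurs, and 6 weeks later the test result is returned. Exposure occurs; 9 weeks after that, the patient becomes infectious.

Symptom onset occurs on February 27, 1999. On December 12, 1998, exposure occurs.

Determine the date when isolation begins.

Symptom onset occurs: Feb 27, 1999.
The test result is returned: Feb 27, 1999 + 6 weeks = Apr 10, 1999.
Exposure occurs: Dec 12, 1998.
The patient becomes infectious: Dec 12, 1998 + 9 weeks = Feb 13, 1999.
The patient is tested: Feb 13, 1999 + 45 days = Mar 30, 1999.
Both prerequisites met — the test result is returned (Apr 10, 1999), the patient is tested (Mar 30, 1999); the later is Apr 10, 1999.
Isolation begins: Apr 10, 1999 + 12 days = Apr 22, 1999.

April 22, 1999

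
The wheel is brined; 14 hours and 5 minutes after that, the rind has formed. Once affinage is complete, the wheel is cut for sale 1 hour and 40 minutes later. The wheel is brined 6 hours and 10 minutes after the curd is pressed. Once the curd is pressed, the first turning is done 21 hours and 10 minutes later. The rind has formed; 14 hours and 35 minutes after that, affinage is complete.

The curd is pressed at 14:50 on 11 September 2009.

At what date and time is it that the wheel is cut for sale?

03:20 on 13 September 2009

The curd is pressed: 14:50 Sep 11, 2009.
The wheel is brined: 14:50 Sep 11, 2009 + 6h10m = 21:00 Sep 11, 2009.
The rind has formed: 21:00 Sep 11, 2009 + 14h05m = 11:05 Sep 12, 2009.
Affinage is complete: 11:05 Sep 12, 2009 + 14h35m = 01:40 Sep 13, 2009.
The wheel is cut for sale: 01:40 Sep 13, 2009 + 1h40m = 03:20 Sep 13, 2009.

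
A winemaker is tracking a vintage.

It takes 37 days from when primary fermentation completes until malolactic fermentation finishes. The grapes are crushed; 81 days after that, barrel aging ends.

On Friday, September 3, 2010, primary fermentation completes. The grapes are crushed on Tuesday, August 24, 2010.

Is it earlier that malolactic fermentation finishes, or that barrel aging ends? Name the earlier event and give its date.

Malolactic fermentation finishes — Sunday, October 10, 2010

Primary fermentation completes: Sep 3, 2010.
Malolactic fermentation finishes: Sep 3, 2010 + 37 days = Oct 10, 2010.
The grapes are crushed: Aug 24, 2010.
Barrel aging ends: Aug 24, 2010 + 81 days = Nov 13, 2010.
Comparing: malolactic fermentation finishes on Oct 10, 2010 vs barrel aging ends on Nov 13, 2010. Earlier: malolactic fermentation finishes.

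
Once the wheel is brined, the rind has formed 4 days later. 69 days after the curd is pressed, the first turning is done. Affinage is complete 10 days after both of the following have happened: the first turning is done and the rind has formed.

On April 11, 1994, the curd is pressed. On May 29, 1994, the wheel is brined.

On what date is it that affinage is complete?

The curd is pressed: Apr 11, 1994.
The first turning is done: Apr 11, 1994 + 69 days = Jun 19, 1994.
The wheel is brined: May 29, 1994.
The rind has formed: May 29, 1994 + 4 days = Jun 2, 1994.
Both prerequisites met — the first turning is done (Jun 19, 1994), the rind has formed (Jun 2, 1994); the later is Jun 19, 1994.
Affinage is complete: Jun 19, 1994 + 10 days = Jun 29, 1994.

June 29, 1994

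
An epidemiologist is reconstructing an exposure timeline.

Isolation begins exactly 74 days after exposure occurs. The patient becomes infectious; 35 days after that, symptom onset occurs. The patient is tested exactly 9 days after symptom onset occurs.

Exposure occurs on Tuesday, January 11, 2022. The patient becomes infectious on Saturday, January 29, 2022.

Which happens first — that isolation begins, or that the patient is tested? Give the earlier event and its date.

Exposure occurs: Jan 11, 2022.
Isolation begins: Jan 11, 2022 + 74 days = Mar 26, 2022.
The patient becomes infectious: Jan 29, 2022.
Symptom onset occurs: Jan 29, 2022 + 35 days = Mar 5, 2022.
The patient is tested: Mar 5, 2022 + 9 days = Mar 14, 2022.
Comparing: isolation begins on Mar 26, 2022 vs the patient is tested on Mar 14, 2022. Earlier: the patient is tested.

The patient is tested — Monday, March 14, 2022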